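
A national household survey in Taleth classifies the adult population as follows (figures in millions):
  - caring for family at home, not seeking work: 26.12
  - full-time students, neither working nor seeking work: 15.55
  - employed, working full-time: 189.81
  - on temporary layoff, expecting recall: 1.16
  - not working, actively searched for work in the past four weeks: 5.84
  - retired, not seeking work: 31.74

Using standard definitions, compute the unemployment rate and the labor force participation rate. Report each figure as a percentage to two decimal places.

Employed = 189.81 million.
Unemployed = 1.16 + 5.84 = 7.00 million (jobless and actively searching, or on temporary layoff).
Labor force = 189.81 + 7.00 = 196.81 million.
Not in labor force = 26.12 + 15.55 + 31.74 = 73.41 million (those not working and not actively searching are outside the labor force).
Civilian working-age population = 196.81 + 73.41 = 270.22 million.
Unemployment rate = 7.00 / 196.81 = 3.56%.
Labor force participation rate = 196.81 / 270.22 = 72.83%.

Unemployment rate ≈ 3.56%; labor force participation rate ≈ 72.83%.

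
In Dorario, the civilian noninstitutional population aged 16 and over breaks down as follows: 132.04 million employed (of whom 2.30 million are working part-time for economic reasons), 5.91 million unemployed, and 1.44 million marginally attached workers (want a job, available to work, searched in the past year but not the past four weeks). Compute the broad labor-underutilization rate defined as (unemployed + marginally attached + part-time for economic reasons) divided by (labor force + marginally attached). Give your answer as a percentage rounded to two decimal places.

Labor force = 132.04 + 5.91 = 137.95 million.
Numerator = 5.91 + 1.44 + 2.30 = 9.65 million.
Denominator = 137.95 + 1.44 = 139.39 million.
Broad rate = 9.65 / 139.39 = 6.92%.

Broad underutilization rate ≈ 6.92%.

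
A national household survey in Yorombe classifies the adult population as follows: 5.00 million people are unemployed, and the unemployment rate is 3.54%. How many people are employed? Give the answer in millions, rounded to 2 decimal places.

About 136.24 million are employed.

Labor force = U / u = 5.00 / 0.0354 ≈ 141.24 million.
Employed = labor force − unemployed = 141.24 − 5.00 = 136.24 million.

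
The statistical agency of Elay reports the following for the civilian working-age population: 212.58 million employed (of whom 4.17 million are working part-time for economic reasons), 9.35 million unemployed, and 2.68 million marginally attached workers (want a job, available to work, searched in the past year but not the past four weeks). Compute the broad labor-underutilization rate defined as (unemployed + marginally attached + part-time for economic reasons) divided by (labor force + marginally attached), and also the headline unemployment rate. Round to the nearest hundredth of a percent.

Broad underutilization rate ≈ 7.21%; headline unemployment rate ≈ 4.21%.

Labor force = 212.58 + 9.35 = 221.93 million.
Numerator = 9.35 + 2.68 + 4.17 = 16.20 million.
Denominator = 221.93 + 2.68 = 224.61 million.
Broad rate = 16.20 / 224.61 = 7.21%.
Headline unemployment rate = 9.35 / 221.93 = 4.21%.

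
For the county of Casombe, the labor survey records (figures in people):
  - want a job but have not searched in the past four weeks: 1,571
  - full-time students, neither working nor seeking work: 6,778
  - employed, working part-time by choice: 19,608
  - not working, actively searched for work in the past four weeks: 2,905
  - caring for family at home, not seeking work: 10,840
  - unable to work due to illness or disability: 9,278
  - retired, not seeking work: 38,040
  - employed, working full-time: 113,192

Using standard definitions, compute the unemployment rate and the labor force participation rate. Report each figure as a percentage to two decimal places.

Unemployment rate ≈ 2.14%; labor force participation rate ≈ 67.11%.

Employed = 19,608 + 113,192 = 132,800.
Unemployed = 2,905.
Labor force = 132,800 + 2,905 = 135,705.
Not in labor force = 1,571 + 6,778 + 10,840 + 9,278 + 38,040 = 66,507 (those not working and not actively searching are outside the labor force — including those who want a job but have given up searching).
Civilian working-age population = 135,705 + 66,507 = 202,212.
Unemployment rate = 2,905 / 135,705 = 2.14%.
Labor force participation rate = 135,705 / 202,212 = 67.11%.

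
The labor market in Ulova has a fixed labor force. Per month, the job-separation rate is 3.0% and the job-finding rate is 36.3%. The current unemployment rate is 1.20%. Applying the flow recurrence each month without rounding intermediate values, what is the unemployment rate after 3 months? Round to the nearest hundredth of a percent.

Unemployment rate after three months ≈ 6.19%.

With a fixed labor force, u_{t+1} = u_t + s·(1−u_t) − f·u_t = u_t·(1−s−f) + s.
Here 1−s−f = 0.607 and s = 0.030.
u_1 = 0.012000 × 0.607 + 0.030 = 0.037284.
u_2 = 0.037284 × 0.607 + 0.030 = 0.052631.
u_3 = 0.052631 × 0.607 + 0.030 = 0.061947.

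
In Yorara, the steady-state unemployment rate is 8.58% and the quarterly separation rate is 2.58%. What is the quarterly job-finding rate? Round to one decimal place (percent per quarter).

Job-finding rate ≈ 27.5% per quarter.

From u* = s/(s+f): f = s·(1−u)/u.
f = 2.58 × (1 − 0.0858) / 0.0858 = 2.3586 / 0.0858 ≈ 27.5% per quarter.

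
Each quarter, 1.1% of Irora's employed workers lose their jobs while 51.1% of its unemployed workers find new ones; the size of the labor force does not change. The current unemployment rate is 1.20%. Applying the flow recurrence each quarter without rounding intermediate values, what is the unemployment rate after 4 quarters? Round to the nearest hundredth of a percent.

Unemployment rate after four quarters ≈ 2.06%.

With a fixed labor force, u_{t+1} = u_t + s·(1−u_t) − f·u_t = u_t·(1−s−f) + s.
Here 1−s−f = 0.478 and s = 0.011.
u_1 = 0.012000 × 0.478 + 0.011 = 0.016736.
u_2 = 0.016736 × 0.478 + 0.011 = 0.019000.
u_3 = 0.019000 × 0.478 + 0.011 = 0.020082.
u_4 = 0.020082 × 0.478 + 0.011 = 0.020599.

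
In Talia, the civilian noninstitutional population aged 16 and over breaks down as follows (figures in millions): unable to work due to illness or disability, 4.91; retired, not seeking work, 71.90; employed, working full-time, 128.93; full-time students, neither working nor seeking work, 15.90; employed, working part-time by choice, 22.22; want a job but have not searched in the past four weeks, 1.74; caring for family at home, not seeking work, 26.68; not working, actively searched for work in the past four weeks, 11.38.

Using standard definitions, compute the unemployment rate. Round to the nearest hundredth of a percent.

Unemployment rate ≈ 7.00%.

Employed = 128.93 + 22.22 = 151.15 million.
Unemployed = 11.38 million.
Labor force = 151.15 + 11.38 = 162.53 million.
Unemployment rate = 11.38 / 162.53 = 7.00%.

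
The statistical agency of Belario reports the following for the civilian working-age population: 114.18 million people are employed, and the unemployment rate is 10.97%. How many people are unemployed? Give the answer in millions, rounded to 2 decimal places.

Let U be the number unemployed. The labor force is E + U, and U/(E+U) = 0.1097.
So U = 0.1097 × 114.18 / (1 − 0.1097) = 12.5255 / 0.8903 ≈ 14.07 million.

About 14.07 million are unemployed.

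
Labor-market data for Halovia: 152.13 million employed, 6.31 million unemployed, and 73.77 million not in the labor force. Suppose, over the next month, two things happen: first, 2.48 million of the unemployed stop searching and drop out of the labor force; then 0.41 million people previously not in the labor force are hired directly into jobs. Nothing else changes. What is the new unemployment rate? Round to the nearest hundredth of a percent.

New unemployment rate ≈ 2.45%.

Initially, labor force = 152.13 + 6.31 = 158.44 million, so u = 6.31/158.44 = 3.98%.
After the first change, unemployed and labor force both fall by 2.48 → E = 152.13, U = 3.83, labor force = 155.96 million.
After the second change, employed and labor force both rise by 0.41; unemployed unchanged → E = 152.54, U = 3.83, labor force = 156.37 million.
New unemployment rate = 3.83 / 156.37 = 2.45%.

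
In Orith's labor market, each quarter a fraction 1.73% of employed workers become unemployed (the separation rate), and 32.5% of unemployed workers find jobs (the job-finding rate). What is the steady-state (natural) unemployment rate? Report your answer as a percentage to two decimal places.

At steady state the flows balance: s·E = f·U, so U/(E+U) = s/(s+f).
u* = 1.73 / (1.73 + 32.5) = 1.73 / 34.23 = 5.05%.

Steady-state unemployment rate ≈ 5.05%.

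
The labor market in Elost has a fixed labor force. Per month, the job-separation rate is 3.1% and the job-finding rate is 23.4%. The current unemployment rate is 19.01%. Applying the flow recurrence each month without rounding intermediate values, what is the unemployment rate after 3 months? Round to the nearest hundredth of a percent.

Unemployment rate after three months ≈ 14.60%.

With a fixed labor force, u_{t+1} = u_t + s·(1−u_t) − f·u_t = u_t·(1−s−f) + s.
Here 1−s−f = 0.735 and s = 0.031.
u_1 = 0.190100 × 0.735 + 0.031 = 0.170724.
u_2 = 0.170724 × 0.735 + 0.031 = 0.156482.
u_3 = 0.156482 × 0.735 + 0.031 = 0.146014.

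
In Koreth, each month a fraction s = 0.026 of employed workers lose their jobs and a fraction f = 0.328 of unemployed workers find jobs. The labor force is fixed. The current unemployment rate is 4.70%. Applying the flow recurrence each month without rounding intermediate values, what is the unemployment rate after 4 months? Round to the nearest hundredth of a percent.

Unemployment rate after four months ≈ 6.88%.

With a fixed labor force, u_{t+1} = u_t + s·(1−u_t) − f·u_t = u_t·(1−s−f) + s.
Here 1−s−f = 0.646 and s = 0.026.
u_1 = 0.047000 × 0.646 + 0.026 = 0.056362.
u_2 = 0.056362 × 0.646 + 0.026 = 0.062410.
u_3 = 0.062410 × 0.646 + 0.026 = 0.066317.
u_4 = 0.066317 × 0.646 + 0.026 = 0.068841.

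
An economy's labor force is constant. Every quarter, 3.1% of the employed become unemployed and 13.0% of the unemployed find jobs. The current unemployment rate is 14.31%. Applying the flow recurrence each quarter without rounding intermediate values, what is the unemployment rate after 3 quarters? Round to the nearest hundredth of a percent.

Unemployment rate after three quarters ≈ 16.33%.

With a fixed labor force, u_{t+1} = u_t + s·(1−u_t) − f·u_t = u_t·(1−s−f) + s.
Here 1−s−f = 0.839 and s = 0.031.
u_1 = 0.143100 × 0.839 + 0.031 = 0.151061.
u_2 = 0.151061 × 0.839 + 0.031 = 0.157740.
u_3 = 0.157740 × 0.839 + 0.031 = 0.163344.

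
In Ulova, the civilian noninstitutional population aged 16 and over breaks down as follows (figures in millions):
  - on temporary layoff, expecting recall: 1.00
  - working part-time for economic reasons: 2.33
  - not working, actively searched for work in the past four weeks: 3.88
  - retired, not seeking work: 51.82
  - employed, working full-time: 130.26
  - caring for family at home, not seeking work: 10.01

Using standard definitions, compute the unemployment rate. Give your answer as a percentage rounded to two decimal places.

Employed = 2.33 + 130.26 = 132.59 million (anyone who worked, including part-time for economic reasons, counts as employed).
Unemployed = 1.00 + 3.88 = 4.88 million (jobless and actively searching, or on temporary layoff).
Labor force = 132.59 + 4.88 = 137.47 million.
Unemployment rate = 4.88 / 137.47 = 3.55%.

Unemployment rate ≈ 3.55%.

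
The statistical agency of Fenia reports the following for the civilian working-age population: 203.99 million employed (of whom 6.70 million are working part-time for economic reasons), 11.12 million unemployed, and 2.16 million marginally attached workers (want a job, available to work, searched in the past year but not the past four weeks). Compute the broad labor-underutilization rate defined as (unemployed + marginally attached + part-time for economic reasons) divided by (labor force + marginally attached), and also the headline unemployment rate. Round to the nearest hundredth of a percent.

Labor force = 203.99 + 11.12 = 215.11 million.
Numerator = 11.12 + 2.16 + 6.70 = 19.98 million.
Denominator = 215.11 + 2.16 = 217.27 million.
Broad rate = 19.98 / 217.27 = 9.20%.
Headline unemployment rate = 11.12 / 215.11 = 5.17%.

Broad underutilization rate ≈ 9.20%; headline unemployment rate ≈ 5.17%.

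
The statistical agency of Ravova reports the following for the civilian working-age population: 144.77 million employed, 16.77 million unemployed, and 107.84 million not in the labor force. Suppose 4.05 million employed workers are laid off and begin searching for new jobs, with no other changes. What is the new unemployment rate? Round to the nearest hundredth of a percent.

Initially, labor force = 144.77 + 16.77 = 161.54 million, so u = 16.77/161.54 = 10.38%.
After the change, employed falls and unemployed rises by 4.05; labor force unchanged → E = 140.72, U = 20.82, labor force = 161.54 million.
New unemployment rate = 20.82 / 161.54 = 12.89%.

New unemployment rate ≈ 12.89%.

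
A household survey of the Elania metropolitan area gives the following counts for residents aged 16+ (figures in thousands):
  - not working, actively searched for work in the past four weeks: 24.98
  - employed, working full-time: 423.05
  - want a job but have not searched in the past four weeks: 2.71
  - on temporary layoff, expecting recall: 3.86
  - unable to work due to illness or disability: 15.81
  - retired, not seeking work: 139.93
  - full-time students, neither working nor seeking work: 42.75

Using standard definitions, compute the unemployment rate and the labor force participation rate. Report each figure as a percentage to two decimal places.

Employed = 423.05 thousand.
Unemployed = 24.98 + 3.86 = 28.84 thousand (jobless and actively searching, or on temporary layoff).
Labor force = 423.05 + 28.84 = 451.89 thousand.
Not in labor force = 2.71 + 15.81 + 139.93 + 42.75 = 201.20 thousand (those not working and not actively searching are outside the labor force — including those who want a job but have given up searching).
Civilian working-age population = 451.89 + 201.20 = 653.09 thousand.
Unemployment rate = 28.84 / 451.89 = 6.38%.
Labor force participation rate = 451.89 / 653.09 = 69.19%.

Unemployment rate ≈ 6.38%; labor force participation rate ≈ 69.19%.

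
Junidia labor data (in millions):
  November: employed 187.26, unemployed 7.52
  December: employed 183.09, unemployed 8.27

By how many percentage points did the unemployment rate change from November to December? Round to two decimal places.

November: labor force = 187.26 + 7.52 = 194.78; u = 7.52/194.78 = 3.86%.
December: labor force = 183.09 + 8.27 = 191.36; u = 8.27/191.36 = 4.32%.
Change = 4.32% − 3.86% = +0.46 pp.

The unemployment rate changed by +0.46 percentage points.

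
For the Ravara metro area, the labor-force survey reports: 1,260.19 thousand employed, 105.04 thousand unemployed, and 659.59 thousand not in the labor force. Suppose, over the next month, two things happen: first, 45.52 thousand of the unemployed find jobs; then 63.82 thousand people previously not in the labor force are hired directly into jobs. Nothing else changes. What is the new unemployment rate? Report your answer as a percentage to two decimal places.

Initially, labor force = 1,260.19 + 105.04 = 1,365.23 thousand, so u = 105.04/1,365.23 = 7.69%.
After the first change, unemployed falls and employed rises by 45.52; labor force unchanged → E = 1,305.71, U = 59.52, labor force = 1,365.23 thousand.
After the second change, employed and labor force both rise by 63.82; unemployed unchanged → E = 1,369.53, U = 59.52, labor force = 1,429.05 thousand.
New unemployment rate = 59.52 / 1,429.05 = 4.17%.

New unemployment rate ≈ 4.17%.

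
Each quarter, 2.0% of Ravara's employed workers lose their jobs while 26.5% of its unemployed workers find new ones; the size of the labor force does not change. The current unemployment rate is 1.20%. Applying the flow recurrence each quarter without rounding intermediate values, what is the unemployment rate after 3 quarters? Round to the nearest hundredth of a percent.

With a fixed labor force, u_{t+1} = u_t + s·(1−u_t) − f·u_t = u_t·(1−s−f) + s.
Here 1−s−f = 0.715 and s = 0.020.
u_1 = 0.012000 × 0.715 + 0.020 = 0.028580.
u_2 = 0.028580 × 0.715 + 0.020 = 0.040435.
u_3 = 0.040435 × 0.715 + 0.020 = 0.048911.

Unemployment rate after three quarters ≈ 4.89%.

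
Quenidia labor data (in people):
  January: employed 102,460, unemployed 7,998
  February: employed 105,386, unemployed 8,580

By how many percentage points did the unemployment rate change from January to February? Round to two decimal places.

January: labor force = 102,460 + 7,998 = 110,458; u = 7,998/110,458 = 7.24%.
February: labor force = 105,386 + 8,580 = 113,966; u = 8,580/113,966 = 7.53%.
Change = 7.53% − 7.24% = +0.29 pp.

The unemployment rate changed by +0.29 percentage points.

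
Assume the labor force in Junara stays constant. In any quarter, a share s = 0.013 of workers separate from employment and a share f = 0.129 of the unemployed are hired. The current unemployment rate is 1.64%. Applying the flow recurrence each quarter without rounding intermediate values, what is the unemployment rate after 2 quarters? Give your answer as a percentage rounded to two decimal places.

Unemployment rate after two quarters ≈ 3.62%.

With a fixed labor force, u_{t+1} = u_t + s·(1−u_t) − f·u_t = u_t·(1−s−f) + s.
Here 1−s−f = 0.858 and s = 0.013.
u_1 = 0.016400 × 0.858 + 0.013 = 0.027071.
u_2 = 0.027071 × 0.858 + 0.013 = 0.036227.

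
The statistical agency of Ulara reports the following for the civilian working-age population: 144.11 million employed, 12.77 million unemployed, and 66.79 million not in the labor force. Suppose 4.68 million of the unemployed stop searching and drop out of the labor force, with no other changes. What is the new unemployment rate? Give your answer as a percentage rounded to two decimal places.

New unemployment rate ≈ 5.32%.

Initially, labor force = 144.11 + 12.77 = 156.88 million, so u = 12.77/156.88 = 8.14%.
After the change, unemployed and labor force both fall by 4.68 → E = 144.11, U = 8.09, labor force = 152.20 million.
New unemployment rate = 8.09 / 152.20 = 5.32%.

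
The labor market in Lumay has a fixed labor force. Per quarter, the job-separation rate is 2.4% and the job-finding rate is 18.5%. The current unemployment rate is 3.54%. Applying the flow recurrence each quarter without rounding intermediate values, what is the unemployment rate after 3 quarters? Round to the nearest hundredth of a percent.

With a fixed labor force, u_{t+1} = u_t + s·(1−u_t) − f·u_t = u_t·(1−s−f) + s.
Here 1−s−f = 0.791 and s = 0.024.
u_1 = 0.035400 × 0.791 + 0.024 = 0.052001.
u_2 = 0.052001 × 0.791 + 0.024 = 0.065133.
u_3 = 0.065133 × 0.791 + 0.024 = 0.075520.

Unemployment rate after three quarters ≈ 7.55%.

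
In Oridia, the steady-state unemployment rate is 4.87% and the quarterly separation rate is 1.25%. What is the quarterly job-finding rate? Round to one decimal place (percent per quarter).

Job-finding rate ≈ 24.4% per quarter.

From u* = s/(s+f): f = s·(1−u)/u.
f = 1.25 × (1 − 0.0487) / 0.0487 = 1.1891 / 0.0487 ≈ 24.4% per quarter.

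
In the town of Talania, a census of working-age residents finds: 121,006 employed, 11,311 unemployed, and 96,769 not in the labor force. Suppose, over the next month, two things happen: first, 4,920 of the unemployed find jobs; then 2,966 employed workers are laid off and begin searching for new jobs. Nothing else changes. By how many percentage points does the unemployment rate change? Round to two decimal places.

The unemployment rate changes by −1.48 percentage points.

Initially, labor force = 121,006 + 11,311 = 132,317, so u = 11,311/132,317 = 8.55%.
After the first change, unemployed falls and employed rises by 4,920; labor force unchanged → E = 125,926, U = 6,391, labor force = 132,317.
After the second change, employed falls and unemployed rises by 2,966; labor force unchanged → E = 122,960, U = 9,357, labor force = 132,317.
New unemployment rate = 9,357 / 132,317 = 7.07%.
Change = 7.07% − 8.55% = −1.48 percentage points.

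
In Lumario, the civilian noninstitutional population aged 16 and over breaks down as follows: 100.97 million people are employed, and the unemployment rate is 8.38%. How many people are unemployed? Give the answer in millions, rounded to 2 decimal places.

About 9.24 million are unemployed.

Let U be the number unemployed. The labor force is E + U, and U/(E+U) = 0.0838.
So U = 0.0838 × 100.97 / (1 − 0.0838) = 8.4613 / 0.9162 ≈ 9.24 million.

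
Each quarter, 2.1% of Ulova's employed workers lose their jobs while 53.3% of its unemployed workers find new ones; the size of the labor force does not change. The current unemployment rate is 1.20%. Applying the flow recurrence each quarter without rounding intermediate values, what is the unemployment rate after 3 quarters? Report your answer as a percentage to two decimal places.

Unemployment rate after three quarters ≈ 3.56%.

With a fixed labor force, u_{t+1} = u_t + s·(1−u_t) − f·u_t = u_t·(1−s−f) + s.
Here 1−s−f = 0.446 and s = 0.021.
u_1 = 0.012000 × 0.446 + 0.021 = 0.026352.
u_2 = 0.026352 × 0.446 + 0.021 = 0.032753.
u_3 = 0.032753 × 0.446 + 0.021 = 0.035608.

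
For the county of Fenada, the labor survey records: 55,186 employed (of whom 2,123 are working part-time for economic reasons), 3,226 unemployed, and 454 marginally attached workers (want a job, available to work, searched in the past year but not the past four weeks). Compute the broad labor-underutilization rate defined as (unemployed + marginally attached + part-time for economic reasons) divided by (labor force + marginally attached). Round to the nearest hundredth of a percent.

Broad underutilization rate ≈ 9.86%.

Labor force = 55,186 + 3,226 = 58,412.
Numerator = 3,226 + 454 + 2,123 = 5,803.
Denominator = 58,412 + 454 = 58,866.
Broad rate = 5,803 / 58,866 = 9.86%.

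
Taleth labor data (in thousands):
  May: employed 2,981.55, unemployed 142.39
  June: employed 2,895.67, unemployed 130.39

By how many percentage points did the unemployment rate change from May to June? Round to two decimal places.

The unemployment rate changed by −0.25 percentage points.

May: labor force = 2,981.55 + 142.39 = 3,123.94; u = 142.39/3,123.94 = 4.56%.
June: labor force = 2,895.67 + 130.39 = 3,026.06; u = 130.39/3,026.06 = 4.31%.
Change = 4.31% − 4.56% = −0.25 pp.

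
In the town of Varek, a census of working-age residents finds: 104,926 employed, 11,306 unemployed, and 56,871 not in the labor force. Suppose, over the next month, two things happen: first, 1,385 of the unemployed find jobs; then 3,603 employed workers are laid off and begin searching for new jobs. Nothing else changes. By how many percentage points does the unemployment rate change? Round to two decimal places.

Initially, labor force = 104,926 + 11,306 = 116,232, so u = 11,306/116,232 = 9.73%.
After the first change, unemployed falls and employed rises by 1,385; labor force unchanged → E = 106,311, U = 9,921, labor force = 116,232.
After the second change, employed falls and unemployed rises by 3,603; labor force unchanged → E = 102,708, U = 13,524, labor force = 116,232.
New unemployment rate = 13,524 / 116,232 = 11.64%.
Change = 11.64% − 9.73% = +1.91 percentage points.

The unemployment rate changes by +1.91 percentage points.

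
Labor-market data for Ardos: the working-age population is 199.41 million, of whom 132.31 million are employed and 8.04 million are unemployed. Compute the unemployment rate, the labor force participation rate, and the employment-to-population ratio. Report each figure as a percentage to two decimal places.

Labor force = employed + unemployed = 132.31 + 8.04 = 140.35 million.
Unemployment rate = 8.04 / 140.35 = 5.73%.
Labor force participation rate = 140.35 / 199.41 = 70.38%.
Employment-population ratio = 132.31 / 199.41 = 66.35%.

Unemployment rate ≈ 5.73%; labor force participation rate ≈ 70.38%; employment-population ratio ≈ 66.35%.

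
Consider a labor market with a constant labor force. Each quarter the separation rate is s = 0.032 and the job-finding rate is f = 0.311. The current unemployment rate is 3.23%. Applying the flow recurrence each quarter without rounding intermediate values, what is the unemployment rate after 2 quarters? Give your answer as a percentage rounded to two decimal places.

With a fixed labor force, u_{t+1} = u_t + s·(1−u_t) − f·u_t = u_t·(1−s−f) + s.
Here 1−s−f = 0.657 and s = 0.032.
u_1 = 0.032300 × 0.657 + 0.032 = 0.053221.
u_2 = 0.053221 × 0.657 + 0.032 = 0.066966.

Unemployment rate after two quarters ≈ 6.70%.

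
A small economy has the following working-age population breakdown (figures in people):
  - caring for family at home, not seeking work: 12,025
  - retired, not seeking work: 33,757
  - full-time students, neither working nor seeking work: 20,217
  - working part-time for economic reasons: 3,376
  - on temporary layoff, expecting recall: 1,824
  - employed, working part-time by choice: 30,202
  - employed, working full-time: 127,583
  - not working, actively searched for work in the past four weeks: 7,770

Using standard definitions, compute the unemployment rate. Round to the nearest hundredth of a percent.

Employed = 3,376 + 30,202 + 127,583 = 161,161 (anyone who worked, including part-time for economic reasons, counts as employed).
Unemployed = 1,824 + 7,770 = 9,594 (jobless and actively searching, or on temporary layoff).
Labor force = 161,161 + 9,594 = 170,755.
Unemployment rate = 9,594 / 170,755 = 5.62%.

Unemployment rate ≈ 5.62%.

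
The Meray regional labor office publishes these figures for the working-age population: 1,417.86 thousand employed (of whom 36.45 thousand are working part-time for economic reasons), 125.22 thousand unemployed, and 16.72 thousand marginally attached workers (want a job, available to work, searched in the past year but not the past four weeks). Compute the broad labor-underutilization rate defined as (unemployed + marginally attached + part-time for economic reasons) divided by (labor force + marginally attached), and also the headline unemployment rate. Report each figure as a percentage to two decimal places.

Broad underutilization rate ≈ 11.44%; headline unemployment rate ≈ 8.11%.

Labor force = 1,417.86 + 125.22 = 1,543.08 thousand.
Numerator = 125.22 + 16.72 + 36.45 = 178.39 thousand.
Denominator = 1,543.08 + 16.72 = 1,559.80 thousand.
Broad rate = 178.39 / 1,559.80 = 11.44%.
Headline unemployment rate = 125.22 / 1,543.08 = 8.11%.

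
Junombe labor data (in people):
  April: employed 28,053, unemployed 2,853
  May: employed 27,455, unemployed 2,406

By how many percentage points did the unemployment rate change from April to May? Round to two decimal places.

The unemployment rate changed by −1.17 percentage points.

April: labor force = 28,053 + 2,853 = 30,906; u = 2,853/30,906 = 9.23%.
May: labor force = 27,455 + 2,406 = 29,861; u = 2,406/29,861 = 8.06%.
Change = 8.06% − 9.23% = −1.17 pp.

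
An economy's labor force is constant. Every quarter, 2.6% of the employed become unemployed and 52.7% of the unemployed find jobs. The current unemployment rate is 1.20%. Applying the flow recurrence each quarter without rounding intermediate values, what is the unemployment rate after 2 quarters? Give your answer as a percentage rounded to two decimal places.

Unemployment rate after two quarters ≈ 4.00%.

With a fixed labor force, u_{t+1} = u_t + s·(1−u_t) − f·u_t = u_t·(1−s−f) + s.
Here 1−s−f = 0.447 and s = 0.026.
u_1 = 0.012000 × 0.447 + 0.026 = 0.031364.
u_2 = 0.031364 × 0.447 + 0.026 = 0.040020.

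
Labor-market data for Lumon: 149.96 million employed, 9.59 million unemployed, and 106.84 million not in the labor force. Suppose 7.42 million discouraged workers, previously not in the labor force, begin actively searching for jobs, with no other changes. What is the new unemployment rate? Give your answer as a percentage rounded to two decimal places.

New unemployment rate ≈ 10.19%.

Initially, labor force = 149.96 + 9.59 = 159.55 million, so u = 9.59/159.55 = 6.01%.
After the change, unemployed and labor force both rise by 7.42 → E = 149.96, U = 17.01, labor force = 166.97 million.
New unemployment rate = 17.01 / 166.97 = 10.19%.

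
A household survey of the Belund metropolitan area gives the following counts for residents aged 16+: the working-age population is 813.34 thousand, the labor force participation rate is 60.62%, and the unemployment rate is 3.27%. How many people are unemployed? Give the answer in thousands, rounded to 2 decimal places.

About 16.12 thousand are unemployed.

Labor force = 0.6062 × 813.34 = 493.05 thousand.
Unemployed = 0.0327 × 493.05 ≈ 16.12 thousand.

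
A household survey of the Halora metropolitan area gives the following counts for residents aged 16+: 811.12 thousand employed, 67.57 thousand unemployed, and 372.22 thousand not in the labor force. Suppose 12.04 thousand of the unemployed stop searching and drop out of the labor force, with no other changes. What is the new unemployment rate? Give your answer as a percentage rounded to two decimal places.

Initially, labor force = 811.12 + 67.57 = 878.69 thousand, so u = 67.57/878.69 = 7.69%.
After the change, unemployed and labor force both fall by 12.04 → E = 811.12, U = 55.53, labor force = 866.65 thousand.
New unemployment rate = 55.53 / 866.65 = 6.41%.

New unemployment rate ≈ 6.41%.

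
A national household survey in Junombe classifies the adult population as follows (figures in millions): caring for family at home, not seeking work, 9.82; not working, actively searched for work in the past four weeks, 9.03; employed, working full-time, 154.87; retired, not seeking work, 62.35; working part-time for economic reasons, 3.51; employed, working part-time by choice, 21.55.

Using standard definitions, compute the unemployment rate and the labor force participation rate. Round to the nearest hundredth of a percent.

Unemployment rate ≈ 4.78%; labor force participation rate ≈ 72.36%.

Employed = 154.87 + 3.51 + 21.55 = 179.93 million (anyone who worked, including part-time for economic reasons, counts as employed).
Unemployed = 9.03 million.
Labor force = 179.93 + 9.03 = 188.96 million.
Not in labor force = 9.82 + 62.35 = 72.17 million (those not working and not actively searching are outside the labor force).
Civilian working-age population = 188.96 + 72.17 = 261.13 million.
Unemployment rate = 9.03 / 188.96 = 4.78%.
Labor force participation rate = 188.96 / 261.13 = 72.36%.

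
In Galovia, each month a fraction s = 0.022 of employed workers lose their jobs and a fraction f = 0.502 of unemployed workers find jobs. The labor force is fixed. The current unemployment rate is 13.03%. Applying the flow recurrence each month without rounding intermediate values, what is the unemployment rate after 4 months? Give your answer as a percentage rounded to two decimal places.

Unemployment rate after four months ≈ 4.65%.

With a fixed labor force, u_{t+1} = u_t + s·(1−u_t) − f·u_t = u_t·(1−s−f) + s.
Here 1−s−f = 0.476 and s = 0.022.
u_1 = 0.130300 × 0.476 + 0.022 = 0.084023.
u_2 = 0.084023 × 0.476 + 0.022 = 0.061995.
u_3 = 0.061995 × 0.476 + 0.022 = 0.051510.
u_4 = 0.051510 × 0.476 + 0.022 = 0.046519.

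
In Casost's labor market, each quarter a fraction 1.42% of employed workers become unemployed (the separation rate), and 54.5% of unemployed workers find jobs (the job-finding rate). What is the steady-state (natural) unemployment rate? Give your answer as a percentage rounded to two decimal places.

At steady state the flows balance: s·E = f·U, so U/(E+U) = s/(s+f).
u* = 1.42 / (1.42 + 54.5) = 1.42 / 55.92 = 2.54%.

Steady-state unemployment rate ≈ 2.54%.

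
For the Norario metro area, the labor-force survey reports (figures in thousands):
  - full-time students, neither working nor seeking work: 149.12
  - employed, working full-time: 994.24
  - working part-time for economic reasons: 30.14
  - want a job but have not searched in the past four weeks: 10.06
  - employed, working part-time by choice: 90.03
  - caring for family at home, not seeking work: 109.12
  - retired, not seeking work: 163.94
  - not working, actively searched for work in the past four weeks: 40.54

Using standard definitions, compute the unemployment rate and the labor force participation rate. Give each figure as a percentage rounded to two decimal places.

Employed = 994.24 + 30.14 + 90.03 = 1,114.41 thousand (anyone who worked, including part-time for economic reasons, counts as employed).
Unemployed = 40.54 thousand.
Labor force = 1,114.41 + 40.54 = 1,154.95 thousand.
Not in labor force = 149.12 + 10.06 + 109.12 + 163.94 = 432.24 thousand (those not working and not actively searching are outside the labor force — including those who want a job but have given up searching).
Civilian working-age population = 1,154.95 + 432.24 = 1,587.19 thousand.
Unemployment rate = 40.54 / 1,154.95 = 3.51%.
Labor force participation rate = 1,154.95 / 1,587.19 = 72.77%.

Unemployment rate ≈ 3.51%; labor force participation rate ≈ 72.77%.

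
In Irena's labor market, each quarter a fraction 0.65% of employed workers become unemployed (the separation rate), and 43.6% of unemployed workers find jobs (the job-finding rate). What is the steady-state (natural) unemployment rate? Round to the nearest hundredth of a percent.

Steady-state unemployment rate ≈ 1.47%.

At steady state the flows balance: s·E = f·U, so U/(E+U) = s/(s+f).
u* = 0.65 / (0.65 + 43.6) = 0.65 / 44.25 = 1.47%.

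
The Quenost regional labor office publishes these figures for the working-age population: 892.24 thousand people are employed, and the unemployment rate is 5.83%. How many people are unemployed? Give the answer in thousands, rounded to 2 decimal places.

Let U be the number unemployed. The labor force is E + U, and U/(E+U) = 0.0583.
So U = 0.0583 × 892.24 / (1 − 0.0583) = 52.0176 / 0.9417 ≈ 55.24 thousand.

About 55.24 thousand are unemployed.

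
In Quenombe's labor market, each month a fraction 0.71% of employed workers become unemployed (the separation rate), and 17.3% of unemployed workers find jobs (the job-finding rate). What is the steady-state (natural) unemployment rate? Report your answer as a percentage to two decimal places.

At steady state the flows balance: s·E = f·U, so U/(E+U) = s/(s+f).
u* = 0.71 / (0.71 + 17.3) = 0.71 / 18.01 = 3.94%.

Steady-state unemployment rate ≈ 3.94%.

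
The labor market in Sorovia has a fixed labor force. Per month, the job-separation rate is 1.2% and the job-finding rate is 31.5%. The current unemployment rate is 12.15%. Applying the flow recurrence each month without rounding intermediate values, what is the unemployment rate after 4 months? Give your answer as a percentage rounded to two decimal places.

Unemployment rate after four months ≈ 5.41%.

With a fixed labor force, u_{t+1} = u_t + s·(1−u_t) − f·u_t = u_t·(1−s−f) + s.
Here 1−s−f = 0.673 and s = 0.012.
u_1 = 0.121500 × 0.673 + 0.012 = 0.093770.
u_2 = 0.093770 × 0.673 + 0.012 = 0.075107.
u_3 = 0.075107 × 0.673 + 0.012 = 0.062547.
u_4 = 0.062547 × 0.673 + 0.012 = 0.054094.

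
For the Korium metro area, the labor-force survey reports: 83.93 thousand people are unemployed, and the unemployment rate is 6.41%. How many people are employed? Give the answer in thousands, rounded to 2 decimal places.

About 1,225.43 thousand are employed.

Labor force = U / u = 83.93 / 0.0641 ≈ 1,309.36 thousand.
Employed = labor force − unemployed = 1,309.36 − 83.93 = 1,225.43 thousand.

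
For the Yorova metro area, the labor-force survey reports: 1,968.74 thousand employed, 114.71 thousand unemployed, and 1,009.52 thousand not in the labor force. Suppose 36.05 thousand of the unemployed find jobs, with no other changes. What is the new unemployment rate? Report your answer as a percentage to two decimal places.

New unemployment rate ≈ 3.78%.

Initially, labor force = 1,968.74 + 114.71 = 2,083.45 thousand, so u = 114.71/2,083.45 = 5.51%.
After the change, unemployed falls and employed rises by 36.05; labor force unchanged → E = 2,004.79, U = 78.66, labor force = 2,083.45 thousand.
New unemployment rate = 78.66 / 2,083.45 = 3.78%.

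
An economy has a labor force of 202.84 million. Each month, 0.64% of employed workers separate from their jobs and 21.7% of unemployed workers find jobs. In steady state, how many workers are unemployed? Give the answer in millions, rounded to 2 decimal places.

Steady-state unemployment rate u* = s/(s+f) = 0.64/(0.64+21.7) = 0.028648.
Unemployed = u* × labor force = 0.028648 × 202.84 ≈ 5.81 million.

About 5.81 million are unemployed in steady state.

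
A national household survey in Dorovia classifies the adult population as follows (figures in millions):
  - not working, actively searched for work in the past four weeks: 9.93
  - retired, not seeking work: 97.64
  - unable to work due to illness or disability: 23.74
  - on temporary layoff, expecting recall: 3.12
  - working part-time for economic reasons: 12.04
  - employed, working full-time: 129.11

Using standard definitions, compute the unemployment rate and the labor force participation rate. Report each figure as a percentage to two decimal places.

Employed = 12.04 + 129.11 = 141.15 million (anyone who worked, including part-time for economic reasons, counts as employed).
Unemployed = 9.93 + 3.12 = 13.05 million (jobless and actively searching, or on temporary layoff).
Labor force = 141.15 + 13.05 = 154.20 million.
Not in labor force = 97.64 + 23.74 = 121.38 million (those not working and not actively searching are outside the labor force).
Civilian working-age population = 154.20 + 121.38 = 275.58 million.
Unemployment rate = 13.05 / 154.20 = 8.46%.
Labor force participation rate = 154.20 / 275.58 = 55.95%.

Unemployment rate ≈ 8.46%; labor force participation rate ≈ 55.95%.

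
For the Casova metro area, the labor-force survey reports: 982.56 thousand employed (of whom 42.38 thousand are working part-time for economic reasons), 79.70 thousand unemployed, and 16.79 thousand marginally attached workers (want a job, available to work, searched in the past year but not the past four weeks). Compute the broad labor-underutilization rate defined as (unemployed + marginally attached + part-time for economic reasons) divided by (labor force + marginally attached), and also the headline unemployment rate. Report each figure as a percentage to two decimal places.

Labor force = 982.56 + 79.70 = 1,062.26 thousand.
Numerator = 79.70 + 16.79 + 42.38 = 138.87 thousand.
Denominator = 1,062.26 + 16.79 = 1,079.05 thousand.
Broad rate = 138.87 / 1,079.05 = 12.87%.
Headline unemployment rate = 79.70 / 1,062.26 = 7.50%.

Broad underutilization rate ≈ 12.87%; headline unemployment rate ≈ 7.50%.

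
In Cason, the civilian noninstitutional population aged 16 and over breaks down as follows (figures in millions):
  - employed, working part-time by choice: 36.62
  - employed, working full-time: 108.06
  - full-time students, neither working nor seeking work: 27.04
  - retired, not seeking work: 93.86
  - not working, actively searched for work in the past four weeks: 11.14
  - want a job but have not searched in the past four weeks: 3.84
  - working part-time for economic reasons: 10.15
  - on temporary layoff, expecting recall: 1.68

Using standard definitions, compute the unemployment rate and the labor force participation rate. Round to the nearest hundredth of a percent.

Employed = 36.62 + 108.06 + 10.15 = 154.83 million (anyone who worked, including part-time for economic reasons, counts as employed).
Unemployed = 11.14 + 1.68 = 12.82 million (jobless and actively searching, or on temporary layoff).
Labor force = 154.83 + 12.82 = 167.65 million.
Not in labor force = 27.04 + 93.86 + 3.84 = 124.74 million (those not working and not actively searching are outside the labor force — including those who want a job but have given up searching).
Civilian working-age population = 167.65 + 124.74 = 292.39 million.
Unemployment rate = 12.82 / 167.65 = 7.65%.
Labor force participation rate = 167.65 / 292.39 = 57.34%.

Unemployment rate ≈ 7.65%; labor force participation rate ≈ 57.34%.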